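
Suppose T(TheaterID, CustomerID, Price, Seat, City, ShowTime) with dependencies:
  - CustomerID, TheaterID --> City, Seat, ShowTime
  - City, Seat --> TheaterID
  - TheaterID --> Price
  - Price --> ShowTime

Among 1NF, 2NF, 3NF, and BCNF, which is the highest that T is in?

Candidate keys: {City, CustomerID, Seat}, {CustomerID, TheaterID}. Prime attributes: {City, CustomerID, Seat, TheaterID}.
City, Seat --> TheaterID: {City, Seat}⁺ = {City, Price, Seat, ShowTime, TheaterID}, which is not all of the attributes, so the left side is not a superkey — BCNF is violated.
TheaterID --> Price has non-prime {Price} on the right and a non-superkey on the left, so 3NF fails.
{TheaterID} is a proper subset of the key {CustomerID, TheaterID}, and {TheaterID}⁺ contains the non-prime attributes {Price, ShowTime} — a partial dependency, so 2NF is violated.

1NF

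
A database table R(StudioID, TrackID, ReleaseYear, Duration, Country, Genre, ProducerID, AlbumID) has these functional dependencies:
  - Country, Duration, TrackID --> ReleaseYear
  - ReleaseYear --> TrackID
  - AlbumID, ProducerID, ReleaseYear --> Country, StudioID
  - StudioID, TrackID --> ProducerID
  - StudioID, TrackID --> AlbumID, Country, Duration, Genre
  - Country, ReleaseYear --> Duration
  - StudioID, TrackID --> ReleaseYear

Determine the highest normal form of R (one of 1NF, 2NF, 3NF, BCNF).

3NF

Candidate keys: {AlbumID, Country, Duration, ProducerID, TrackID}, {AlbumID, ProducerID, ReleaseYear}, {ReleaseYear, StudioID}, {StudioID, TrackID}. Prime attributes: {AlbumID, Country, Duration, ProducerID, ReleaseYear, StudioID, TrackID}.
Country, Duration, TrackID --> ReleaseYear: {Country, Duration, TrackID}⁺ = {Country, Duration, ReleaseYear, TrackID}, which is not all of the attributes, so the left side is not a superkey — BCNF is violated.
But every attribute on its right side ({ReleaseYear}) is prime, and the same holds for every other non-superkey FD, so 3NF still holds.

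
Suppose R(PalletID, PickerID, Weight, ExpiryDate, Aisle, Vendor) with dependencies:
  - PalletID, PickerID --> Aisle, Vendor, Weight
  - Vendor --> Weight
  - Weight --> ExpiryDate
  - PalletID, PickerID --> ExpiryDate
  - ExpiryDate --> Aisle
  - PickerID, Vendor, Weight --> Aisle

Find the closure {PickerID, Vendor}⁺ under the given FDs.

Start with {PickerID, Vendor}.
Vendor --> Weight applies; add {Weight} → now {PickerID, Vendor, Weight}.
Weight --> ExpiryDate applies; add {ExpiryDate} → now {ExpiryDate, PickerID, Vendor, Weight}.
ExpiryDate --> Aisle applies; add {Aisle} → now {Aisle, ExpiryDate, PickerID, Vendor, Weight}.
No further FD applies.

{Aisle, ExpiryDate, PickerID, Vendor, Weight}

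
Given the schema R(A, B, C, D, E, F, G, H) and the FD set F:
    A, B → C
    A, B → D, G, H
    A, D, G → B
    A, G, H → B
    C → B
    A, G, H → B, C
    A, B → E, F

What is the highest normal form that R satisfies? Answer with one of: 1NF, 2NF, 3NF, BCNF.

3NF

Candidate keys: {A, B}, {A, C}, {A, D, G}, {A, G, H}. Prime attributes: {A, B, C, D, G, H}.
For C → B we have {C}⁺ = {B, C}; {C} is not a superkey, so BCNF fails.
Since {B} ⊆ prime attributes and every other non-superkey FD also has a prime right side, the schema is in 3NF.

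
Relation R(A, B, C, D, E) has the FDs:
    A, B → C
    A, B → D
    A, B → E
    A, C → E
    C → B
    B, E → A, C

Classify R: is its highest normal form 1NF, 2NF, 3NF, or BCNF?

3NF

Candidate keys: {A, B}, {A, C}, {B, E}, {C, E}. Prime attributes: {A, B, C, E}.
C → B: {C}⁺ = {B, C}, which is not all of the attributes, so the left side is not a superkey — BCNF is violated.
Its right-hand attributes {B} are all prime, as are those of every other non-superkey FD — the relation is in 3NF.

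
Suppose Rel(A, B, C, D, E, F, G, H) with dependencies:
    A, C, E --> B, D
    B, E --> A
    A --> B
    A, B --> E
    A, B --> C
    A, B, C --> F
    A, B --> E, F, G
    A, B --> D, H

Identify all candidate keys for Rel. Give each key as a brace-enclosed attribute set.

Closure of {A} is {A, B, C, D, E, F, G, H}, the whole schema; {A} is a candidate key.
Closure of {B, E} is {A, B, C, D, E, F, G, H}, the whole schema; {B, E} is a candidate key.
These are minimal and exhaustive — every other superkey contains one of them.

{A}, {B, E}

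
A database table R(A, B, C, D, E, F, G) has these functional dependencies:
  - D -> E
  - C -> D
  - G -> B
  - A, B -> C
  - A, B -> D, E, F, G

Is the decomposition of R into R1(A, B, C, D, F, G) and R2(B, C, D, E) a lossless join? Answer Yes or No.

R1 ∩ R2 = {B, C, D}; its closure under F is {B, C, D, E}.
This includes all of R2, so the common attributes are a superkey of R2 — the join is lossless.

Yes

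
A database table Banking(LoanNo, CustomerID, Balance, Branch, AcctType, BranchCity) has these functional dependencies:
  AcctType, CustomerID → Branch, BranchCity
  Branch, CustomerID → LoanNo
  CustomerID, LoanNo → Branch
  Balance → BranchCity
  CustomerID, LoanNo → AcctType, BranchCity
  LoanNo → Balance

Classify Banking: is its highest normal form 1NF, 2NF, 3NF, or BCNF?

1NF

Candidate keys: {AcctType, CustomerID}, {Branch, CustomerID}, {CustomerID, LoanNo}. Prime attributes: {AcctType, Branch, CustomerID, LoanNo}.
Balance → BranchCity breaks BCNF: {Balance}⁺ = {Balance, BranchCity}, so {Balance} is not a superkey.
Balance → BranchCity determines the non-prime attribute {BranchCity} from a non-superkey — 3NF is violated.
Since {LoanNo} ⊂ {CustomerID, LoanNo} and {LoanNo}⁺ ⊇ {Balance, BranchCity} with {Balance, BranchCity} non-prime, there is a partial dependency; 2NF fails.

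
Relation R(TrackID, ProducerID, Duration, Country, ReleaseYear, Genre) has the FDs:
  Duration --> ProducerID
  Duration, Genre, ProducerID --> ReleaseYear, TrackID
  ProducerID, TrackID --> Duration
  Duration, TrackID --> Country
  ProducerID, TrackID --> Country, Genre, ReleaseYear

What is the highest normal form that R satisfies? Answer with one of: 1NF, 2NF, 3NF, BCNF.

Candidate keys: {Duration, Genre}, {Duration, TrackID}, {ProducerID, TrackID}. Prime attributes: {Duration, Genre, ProducerID, TrackID}.
Duration --> ProducerID breaks BCNF: {Duration}⁺ = {Duration, ProducerID}, so {Duration} is not a superkey.
Since {ProducerID} ⊆ prime attributes and every other non-superkey FD also has a prime right side, the schema is in 3NF.

3NF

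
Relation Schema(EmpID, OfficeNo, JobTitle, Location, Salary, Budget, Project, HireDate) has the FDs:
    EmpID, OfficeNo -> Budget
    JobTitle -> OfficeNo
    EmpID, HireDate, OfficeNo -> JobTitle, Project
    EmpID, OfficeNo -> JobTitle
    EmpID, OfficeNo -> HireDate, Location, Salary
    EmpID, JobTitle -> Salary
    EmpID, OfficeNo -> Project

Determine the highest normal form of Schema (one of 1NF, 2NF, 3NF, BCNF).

Candidate keys: {EmpID, JobTitle}, {EmpID, OfficeNo}. Prime attributes: {EmpID, JobTitle, OfficeNo}.
For JobTitle -> OfficeNo we have {JobTitle}⁺ = {JobTitle, OfficeNo}; {JobTitle} is not a superkey, so BCNF fails.
But every attribute on its right side ({OfficeNo}) is prime, and the same holds for every other non-superkey FD, so 3NF still holds.

3NF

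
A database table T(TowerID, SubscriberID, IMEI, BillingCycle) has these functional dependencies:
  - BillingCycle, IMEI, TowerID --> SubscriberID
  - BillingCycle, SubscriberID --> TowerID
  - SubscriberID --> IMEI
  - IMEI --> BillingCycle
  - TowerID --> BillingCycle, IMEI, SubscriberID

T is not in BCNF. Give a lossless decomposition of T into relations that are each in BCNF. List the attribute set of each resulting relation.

Candidate keys of the original relation: {SubscriberID}, {TowerID}.
{BillingCycle, IMEI, SubscriberID, TowerID}: {IMEI} determines {BillingCycle, IMEI} here but is not a superkey — split on IMEI --> BillingCycle, giving {BillingCycle, IMEI} and {IMEI, SubscriberID, TowerID}.
{BillingCycle, IMEI} is in BCNF.
{IMEI, SubscriberID, TowerID} is in BCNF.

{BillingCycle, IMEI}; {IMEI, SubscriberID, TowerID}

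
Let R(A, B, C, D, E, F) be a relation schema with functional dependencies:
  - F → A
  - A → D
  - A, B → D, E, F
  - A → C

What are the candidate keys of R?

{A, B}, {B, F}

Attributes never on any right-hand side: {B} — every candidate key must contain it.
{A, B} is a candidate key since {A, B}⁺ = {A, B, C, D, E, F} covers every attribute.
{B, F} is a candidate key since {B, F}⁺ = {A, B, C, D, E, F} covers every attribute.
Any other superkey properly contains one of these, so there are no further candidate keys.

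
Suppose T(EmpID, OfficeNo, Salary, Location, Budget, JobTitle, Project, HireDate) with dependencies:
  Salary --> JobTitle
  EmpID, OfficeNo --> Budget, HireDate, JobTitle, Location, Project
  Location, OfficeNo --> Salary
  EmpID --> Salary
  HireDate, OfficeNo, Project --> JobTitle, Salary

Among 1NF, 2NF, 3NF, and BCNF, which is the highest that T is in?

Candidate key: {EmpID, OfficeNo}. Prime attributes: {EmpID, OfficeNo}.
For Salary --> JobTitle we have {Salary}⁺ = {JobTitle, Salary}; {Salary} is not a superkey, so BCNF fails.
Salary --> JobTitle determines the non-prime attribute {JobTitle} from a non-superkey — 3NF is violated.
The proper key subset {EmpID} of {EmpID, OfficeNo} determines non-prime {JobTitle, Salary}, so the relation is not even in 2NF.

1NF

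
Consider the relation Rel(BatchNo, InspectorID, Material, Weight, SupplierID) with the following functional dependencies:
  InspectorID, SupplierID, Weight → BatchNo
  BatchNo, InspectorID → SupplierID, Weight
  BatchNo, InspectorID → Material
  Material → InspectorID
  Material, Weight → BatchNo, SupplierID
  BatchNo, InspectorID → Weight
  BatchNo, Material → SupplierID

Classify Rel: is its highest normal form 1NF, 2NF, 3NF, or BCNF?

Candidate keys: {BatchNo, InspectorID}, {BatchNo, Material}, {InspectorID, SupplierID, Weight}, {Material, Weight}. Prime attributes: {BatchNo, InspectorID, Material, SupplierID, Weight}.
Material → InspectorID breaks BCNF: {Material}⁺ = {InspectorID, Material}, so {Material} is not a superkey.
Since {InspectorID} ⊆ prime attributes and every other non-superkey FD also has a prime right side, the schema is in 3NF.

3NF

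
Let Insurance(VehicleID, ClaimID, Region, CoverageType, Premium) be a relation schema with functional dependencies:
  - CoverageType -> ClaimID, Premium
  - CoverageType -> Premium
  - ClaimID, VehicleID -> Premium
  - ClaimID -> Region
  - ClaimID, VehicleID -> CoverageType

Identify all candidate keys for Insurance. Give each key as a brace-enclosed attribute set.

{VehicleID} never appears on the right of any FD, so every key must include it.
{ClaimID, VehicleID}⁺ = {ClaimID, CoverageType, Premium, Region, VehicleID} — all of the relation — so {ClaimID, VehicleID} is a candidate key.
{CoverageType, VehicleID}⁺ = {ClaimID, CoverageType, Premium, Region, VehicleID} — all of the relation — so {CoverageType, VehicleID} is a candidate key.
These are minimal and exhaustive — every other superkey contains one of them.

{ClaimID, VehicleID}, {CoverageType, VehicleID}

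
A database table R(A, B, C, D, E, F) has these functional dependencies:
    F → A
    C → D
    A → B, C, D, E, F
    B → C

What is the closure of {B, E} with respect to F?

Start with {B, E}.
B → C applies; add {C} → now {B, C, E}.
C → D applies; add {D} → now {B, C, D, E}.
No further FD applies.

{B, C, D, E}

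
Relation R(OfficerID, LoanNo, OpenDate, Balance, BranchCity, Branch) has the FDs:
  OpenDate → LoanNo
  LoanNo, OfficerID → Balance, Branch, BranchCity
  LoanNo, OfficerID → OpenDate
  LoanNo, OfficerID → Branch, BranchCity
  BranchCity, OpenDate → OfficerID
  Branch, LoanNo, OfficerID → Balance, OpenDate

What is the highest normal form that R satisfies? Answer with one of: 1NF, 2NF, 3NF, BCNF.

Candidate keys: {BranchCity, OpenDate}, {LoanNo, OfficerID}, {OfficerID, OpenDate}. Prime attributes: {BranchCity, LoanNo, OfficerID, OpenDate}.
OpenDate → LoanNo breaks BCNF: {OpenDate}⁺ = {LoanNo, OpenDate}, so {OpenDate} is not a superkey.
Since {LoanNo} ⊆ prime attributes and every other non-superkey FD also has a prime right side, the schema is in 3NF.

3NF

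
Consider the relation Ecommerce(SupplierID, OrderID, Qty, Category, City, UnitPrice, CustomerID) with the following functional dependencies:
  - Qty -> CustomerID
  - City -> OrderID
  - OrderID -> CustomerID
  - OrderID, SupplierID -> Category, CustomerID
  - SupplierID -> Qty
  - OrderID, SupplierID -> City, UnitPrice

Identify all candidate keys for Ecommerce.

{City, SupplierID}, {OrderID, SupplierID}

{SupplierID} never appears on the right of any FD, so every key must include it.
{City, SupplierID} is a candidate key since {City, SupplierID}⁺ = {Category, City, CustomerID, OrderID, Qty, SupplierID, UnitPrice} covers every attribute.
{OrderID, SupplierID} is a candidate key since {OrderID, SupplierID}⁺ = {Category, City, CustomerID, OrderID, Qty, SupplierID, UnitPrice} covers every attribute.
Any other superkey properly contains one of these, so there are no further candidate keys.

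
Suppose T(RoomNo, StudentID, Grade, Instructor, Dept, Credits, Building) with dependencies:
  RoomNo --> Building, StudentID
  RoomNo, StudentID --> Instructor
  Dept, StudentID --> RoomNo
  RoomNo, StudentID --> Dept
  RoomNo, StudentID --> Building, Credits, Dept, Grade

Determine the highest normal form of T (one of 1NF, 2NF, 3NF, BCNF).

Candidate keys: {Dept, StudentID}, {RoomNo}. Prime attributes: {Dept, RoomNo, StudentID}.
Each dependency's left side is a superkey — BCNF holds.

BCNF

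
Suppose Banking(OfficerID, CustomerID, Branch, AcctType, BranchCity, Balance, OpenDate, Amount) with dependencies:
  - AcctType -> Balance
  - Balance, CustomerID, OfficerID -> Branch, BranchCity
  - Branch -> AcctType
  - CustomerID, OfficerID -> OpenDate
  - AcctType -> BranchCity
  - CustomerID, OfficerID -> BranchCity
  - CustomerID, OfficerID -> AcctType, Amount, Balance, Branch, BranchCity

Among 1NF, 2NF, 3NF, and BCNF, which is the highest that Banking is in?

2NF

Candidate key: {CustomerID, OfficerID}. Prime attributes: {CustomerID, OfficerID}.
AcctType -> Balance breaks BCNF: {AcctType}⁺ = {AcctType, Balance, BranchCity}, so {AcctType} is not a superkey.
Because {Balance} is non-prime and the left side of AcctType -> Balance is not a superkey, the relation is not in 3NF.
No non-prime attribute depends on a proper subset of any candidate key, so 2NF holds.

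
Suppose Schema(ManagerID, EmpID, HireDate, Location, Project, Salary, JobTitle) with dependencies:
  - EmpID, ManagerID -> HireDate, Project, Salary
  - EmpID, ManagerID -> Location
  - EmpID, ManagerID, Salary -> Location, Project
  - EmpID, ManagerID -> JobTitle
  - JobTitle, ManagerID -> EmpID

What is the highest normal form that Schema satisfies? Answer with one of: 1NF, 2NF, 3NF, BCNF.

BCNF

Candidate keys: {EmpID, ManagerID}, {JobTitle, ManagerID}. Prime attributes: {EmpID, JobTitle, ManagerID}.
The left-hand side of every FD is a superkey, so BCNF is satisfied.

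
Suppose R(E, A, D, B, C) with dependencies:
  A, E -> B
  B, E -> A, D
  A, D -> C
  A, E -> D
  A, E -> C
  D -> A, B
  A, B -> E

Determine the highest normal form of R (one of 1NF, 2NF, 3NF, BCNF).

Candidate keys: {A, B}, {A, E}, {B, E}, {D}. Prime attributes: {A, B, D, E}.
Each dependency's left side is a superkey — BCNF holds.

BCNF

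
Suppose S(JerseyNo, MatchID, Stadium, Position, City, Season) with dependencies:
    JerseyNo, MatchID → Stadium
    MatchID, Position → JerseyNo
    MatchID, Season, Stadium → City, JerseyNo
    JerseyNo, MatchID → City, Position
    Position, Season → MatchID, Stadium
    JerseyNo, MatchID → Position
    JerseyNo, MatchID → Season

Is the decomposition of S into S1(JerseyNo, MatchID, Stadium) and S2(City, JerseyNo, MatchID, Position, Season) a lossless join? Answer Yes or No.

Yes

S1 ∩ S2 = {JerseyNo, MatchID}; its closure under F is {City, JerseyNo, MatchID, Position, Season, Stadium}.
This includes all of S1, so the common attributes are a superkey of S1 — the join is lossless.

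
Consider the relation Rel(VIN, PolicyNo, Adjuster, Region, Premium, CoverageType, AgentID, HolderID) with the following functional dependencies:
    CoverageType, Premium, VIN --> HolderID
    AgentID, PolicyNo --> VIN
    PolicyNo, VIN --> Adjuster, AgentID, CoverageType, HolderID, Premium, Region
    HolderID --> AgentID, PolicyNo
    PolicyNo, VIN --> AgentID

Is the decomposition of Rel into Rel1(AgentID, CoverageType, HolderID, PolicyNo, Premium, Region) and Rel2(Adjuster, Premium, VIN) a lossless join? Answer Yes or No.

No

The shared attributes are {Premium} and {Premium}⁺ = {Premium}.
Rel1 ⊄ {Premium} and Rel2 ⊄ {Premium}, so the split is lossy.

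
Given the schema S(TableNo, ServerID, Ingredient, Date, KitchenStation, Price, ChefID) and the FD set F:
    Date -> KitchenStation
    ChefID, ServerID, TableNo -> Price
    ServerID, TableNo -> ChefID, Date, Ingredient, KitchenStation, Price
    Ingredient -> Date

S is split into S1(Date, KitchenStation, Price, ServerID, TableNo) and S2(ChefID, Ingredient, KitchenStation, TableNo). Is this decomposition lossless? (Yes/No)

No

S1 ∩ S2 = {KitchenStation, TableNo}; its closure under F is {KitchenStation, TableNo}.
The closure covers neither S1 nor S2 entirely; the join is not lossless.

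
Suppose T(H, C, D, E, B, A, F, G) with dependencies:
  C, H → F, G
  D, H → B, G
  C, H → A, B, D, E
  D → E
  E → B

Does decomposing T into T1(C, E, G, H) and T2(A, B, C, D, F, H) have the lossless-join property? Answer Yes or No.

Common attributes: {C, H}; their closure is {A, B, C, D, E, F, G, H}.
This includes all of T1, so the common attributes are a superkey of T1 — the join is lossless.

Yes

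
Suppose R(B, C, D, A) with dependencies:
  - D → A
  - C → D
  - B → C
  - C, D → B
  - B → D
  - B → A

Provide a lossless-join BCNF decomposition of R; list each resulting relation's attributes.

Candidate keys of the original relation: {B}, {C}.
In {A, B, C, D}, {D} is not a superkey ({D}⁺ restricted to this set is {A, D}), so split on D → A into {A, D} and {B, C, D}.
{A, D}: every determinant is a superkey — BCNF.
{B, C, D}: every determinant is a superkey — BCNF.

{A, D}; {B, C, D}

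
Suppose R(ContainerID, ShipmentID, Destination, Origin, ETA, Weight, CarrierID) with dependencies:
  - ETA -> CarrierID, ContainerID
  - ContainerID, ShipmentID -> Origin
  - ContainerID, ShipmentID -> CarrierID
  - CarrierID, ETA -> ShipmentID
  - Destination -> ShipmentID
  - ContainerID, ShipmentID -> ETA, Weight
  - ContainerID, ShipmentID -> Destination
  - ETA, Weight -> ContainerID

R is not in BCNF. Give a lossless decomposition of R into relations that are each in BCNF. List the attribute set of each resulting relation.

{CarrierID, ContainerID, Destination, ETA, Origin, Weight}; {Destination, ShipmentID}

Candidate keys of the original relation: {ContainerID, Destination}, {ContainerID, ShipmentID}, {ETA}.
Within {CarrierID, ContainerID, Destination, ETA, Origin, ShipmentID, Weight}: {Destination}⁺ ∩ {CarrierID, ContainerID, Destination, ETA, Origin, ShipmentID, Weight} = {Destination, ShipmentID}, not the whole set, so Destination -> ShipmentID violates BCNF; decompose into {Destination, ShipmentID} and {CarrierID, ContainerID, Destination, ETA, Origin, Weight}.
{Destination, ShipmentID}: every determinant is a superkey — BCNF.
{CarrierID, ContainerID, Destination, ETA, Origin, Weight}: every determinant is a superkey — BCNF.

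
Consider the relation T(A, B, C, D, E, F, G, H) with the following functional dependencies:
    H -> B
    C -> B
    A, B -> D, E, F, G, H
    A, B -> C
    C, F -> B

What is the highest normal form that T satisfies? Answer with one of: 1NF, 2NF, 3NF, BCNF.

3NF

Candidate keys: {A, B}, {A, C}, {A, H}. Prime attributes: {A, B, C, H}.
For H -> B we have {H}⁺ = {B, H}; {H} is not a superkey, so BCNF fails.
Its right-hand attributes {B} are all prime, as are those of every other non-superkey FD — the relation is in 3NF.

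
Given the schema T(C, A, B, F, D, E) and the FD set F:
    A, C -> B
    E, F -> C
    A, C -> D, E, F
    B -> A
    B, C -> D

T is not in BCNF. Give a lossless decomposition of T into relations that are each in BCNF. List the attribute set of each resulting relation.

{A, B}; {B, D, E, F}; {C, E, F}

Candidate keys of the original relation: {A, C}, {A, E, F}, {B, C}, {B, E, F}.
In {A, B, C, D, E, F}, {E, F} is not a superkey ({E, F}⁺ restricted to this set is {C, E, F}), so split on E, F -> C into {C, E, F} and {A, B, D, E, F}.
{C, E, F}: every determinant is a superkey — BCNF.
In {A, B, D, E, F}, {B} is not a superkey ({B}⁺ restricted to this set is {A, B}), so split on B -> A into {A, B} and {B, D, E, F}.
{A, B}: every determinant is a superkey — BCNF.
{B, D, E, F}: every determinant is a superkey — BCNF.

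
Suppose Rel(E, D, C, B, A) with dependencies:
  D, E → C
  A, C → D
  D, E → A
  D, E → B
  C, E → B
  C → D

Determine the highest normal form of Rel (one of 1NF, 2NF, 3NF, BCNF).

3NF

Candidate keys: {C, E}, {D, E}. Prime attributes: {C, D, E}.
A, C → D: {A, C}⁺ = {A, C, D}, which is not all of the attributes, so the left side is not a superkey — BCNF is violated.
Since {D} ⊆ prime attributes and every other non-superkey FD also has a prime right side, the schema is in 3NF.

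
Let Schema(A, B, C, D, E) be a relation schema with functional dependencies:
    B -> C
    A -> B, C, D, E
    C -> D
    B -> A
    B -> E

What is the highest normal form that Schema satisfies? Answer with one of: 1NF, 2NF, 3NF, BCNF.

2NF

Candidate keys: {A}, {B}. Prime attributes: {A, B}.
C -> D: {C}⁺ = {C, D}, which is not all of the attributes, so the left side is not a superkey — BCNF is violated.
C -> D has non-prime {D} on the right and a non-superkey on the left, so 3NF fails.
With only single-attribute keys there can be no partial dependency, so 2NF holds.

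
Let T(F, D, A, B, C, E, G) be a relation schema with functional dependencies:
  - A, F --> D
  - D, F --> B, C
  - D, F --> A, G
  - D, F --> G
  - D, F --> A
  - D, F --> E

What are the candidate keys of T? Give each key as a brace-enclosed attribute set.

{A, F}, {D, F}

{F} never appears on the right of any FD, so every key must include it.
Closure of {A, F} is {A, B, C, D, E, F, G}, the whole schema; {A, F} is a candidate key.
Closure of {D, F} is {A, B, C, D, E, F, G}, the whole schema; {D, F} is a candidate key.
Any other superkey properly contains one of these, so there are no further candidate keys.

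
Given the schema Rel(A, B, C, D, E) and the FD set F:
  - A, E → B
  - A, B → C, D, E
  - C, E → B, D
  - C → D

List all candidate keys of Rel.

No FD produces {A}, so it must be in every candidate key.
Closure of {A, B} is {A, B, C, D, E}, the whole schema; {A, B} is a candidate key.
Closure of {A, E} is {A, B, C, D, E}, the whole schema; {A, E} is a candidate key.
Any other superkey properly contains one of these, so there are no further candidate keys.

{A, B}, {A, E}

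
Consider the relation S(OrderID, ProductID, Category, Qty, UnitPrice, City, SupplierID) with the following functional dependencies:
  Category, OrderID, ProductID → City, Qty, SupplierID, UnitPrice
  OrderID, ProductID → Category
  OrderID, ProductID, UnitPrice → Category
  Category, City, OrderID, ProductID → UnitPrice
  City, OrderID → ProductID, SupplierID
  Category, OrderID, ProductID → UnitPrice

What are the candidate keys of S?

No FD produces {OrderID}, so it must be in every candidate key.
Closure of {City, OrderID} is {Category, City, OrderID, ProductID, Qty, SupplierID, UnitPrice}, the whole schema; {City, OrderID} is a candidate key.
Closure of {OrderID, ProductID} is {Category, City, OrderID, ProductID, Qty, SupplierID, UnitPrice}, the whole schema; {OrderID, ProductID} is a candidate key.
No proper subset of any of these is a key, and no other minimal superkey exists.

{City, OrderID}, {OrderID, ProductID}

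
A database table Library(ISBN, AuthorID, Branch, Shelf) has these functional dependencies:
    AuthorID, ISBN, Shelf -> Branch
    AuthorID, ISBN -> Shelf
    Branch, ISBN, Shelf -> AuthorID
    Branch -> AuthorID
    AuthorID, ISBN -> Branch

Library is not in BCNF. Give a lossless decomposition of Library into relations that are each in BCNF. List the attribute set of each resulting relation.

Candidate keys of the original relation: {AuthorID, ISBN}, {Branch, ISBN}.
{AuthorID, Branch, ISBN, Shelf}: {Branch} determines {AuthorID, Branch} here but is not a superkey — split on Branch -> AuthorID, giving {AuthorID, Branch} and {Branch, ISBN, Shelf}.
{AuthorID, Branch}: every determinant is a superkey — BCNF.
{Branch, ISBN, Shelf}: every determinant is a superkey — BCNF.

{AuthorID, Branch}; {Branch, ISBN, Shelf}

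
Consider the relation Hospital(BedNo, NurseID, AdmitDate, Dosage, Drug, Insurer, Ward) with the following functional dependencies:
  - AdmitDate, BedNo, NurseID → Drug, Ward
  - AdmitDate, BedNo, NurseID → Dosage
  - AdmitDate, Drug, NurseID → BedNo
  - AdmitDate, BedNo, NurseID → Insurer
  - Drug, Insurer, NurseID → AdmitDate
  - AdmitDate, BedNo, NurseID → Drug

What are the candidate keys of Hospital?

Attributes never on any right-hand side: {NurseID} — every candidate key must contain it.
{AdmitDate, BedNo, NurseID} is a candidate key since {AdmitDate, BedNo, NurseID}⁺ = {AdmitDate, BedNo, Dosage, Drug, Insurer, NurseID, Ward} covers every attribute.
{AdmitDate, Drug, NurseID} is a candidate key since {AdmitDate, Drug, NurseID}⁺ = {AdmitDate, BedNo, Dosage, Drug, Insurer, NurseID, Ward} covers every attribute.
{Drug, Insurer, NurseID} is a candidate key since {Drug, Insurer, NurseID}⁺ = {AdmitDate, BedNo, Dosage, Drug, Insurer, NurseID, Ward} covers every attribute.
No proper subset of any of these is a key, and no other minimal superkey exists.

{AdmitDate, BedNo, NurseID}, {AdmitDate, Drug, NurseID}, {Drug, Insurer, NurseID}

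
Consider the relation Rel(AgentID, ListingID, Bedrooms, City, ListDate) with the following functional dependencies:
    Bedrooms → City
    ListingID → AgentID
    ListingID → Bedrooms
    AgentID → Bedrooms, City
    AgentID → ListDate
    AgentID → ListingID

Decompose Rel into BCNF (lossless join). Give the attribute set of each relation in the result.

{AgentID, Bedrooms, ListDate, ListingID}; {Bedrooms, City}

Candidate keys of the original relation: {AgentID}, {ListingID}.
{AgentID, Bedrooms, City, ListDate, ListingID}: {Bedrooms} determines {Bedrooms, City} here but is not a superkey — split on Bedrooms → City, giving {Bedrooms, City} and {AgentID, Bedrooms, ListDate, ListingID}.
{Bedrooms, City} is in BCNF.
{AgentID, Bedrooms, ListDate, ListingID} is in BCNF.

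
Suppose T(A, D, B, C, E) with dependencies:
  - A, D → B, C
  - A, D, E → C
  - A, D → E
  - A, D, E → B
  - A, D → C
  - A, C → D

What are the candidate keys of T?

{A, C}, {A, D}

Attributes never on any right-hand side: {A} — every candidate key must contain it.
Closure of {A, C} is {A, B, C, D, E}, the whole schema; {A, C} is a candidate key.
Closure of {A, D} is {A, B, C, D, E}, the whole schema; {A, D} is a candidate key.
No proper subset of any of these is a key, and no other minimal superkey exists.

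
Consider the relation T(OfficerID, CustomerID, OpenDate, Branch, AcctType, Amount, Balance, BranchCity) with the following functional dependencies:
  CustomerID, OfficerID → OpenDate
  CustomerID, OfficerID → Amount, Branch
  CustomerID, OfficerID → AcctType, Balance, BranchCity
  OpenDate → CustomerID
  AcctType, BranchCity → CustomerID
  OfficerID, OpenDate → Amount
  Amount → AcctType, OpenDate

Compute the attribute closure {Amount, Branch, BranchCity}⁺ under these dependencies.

{AcctType, Amount, Branch, BranchCity, CustomerID, OpenDate}

Start with {Amount, Branch, BranchCity}.
Amount → AcctType, OpenDate applies; add {AcctType, OpenDate} → now {AcctType, Amount, Branch, BranchCity, OpenDate}.
OpenDate → CustomerID applies; add {CustomerID} → now {AcctType, Amount, Branch, BranchCity, CustomerID, OpenDate}.
No further FD applies.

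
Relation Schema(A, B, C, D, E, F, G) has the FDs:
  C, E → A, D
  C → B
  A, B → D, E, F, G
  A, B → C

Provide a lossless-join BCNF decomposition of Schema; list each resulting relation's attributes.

{A, C, D, E, F, G}; {B, C}

Candidate keys of the original relation: {A, B}, {A, C}, {C, E}.
Within {A, B, C, D, E, F, G}: {C}⁺ ∩ {A, B, C, D, E, F, G} = {B, C}, not the whole set, so C → B violates BCNF; decompose into {B, C} and {A, C, D, E, F, G}.
{B, C}: every determinant is a superkey — BCNF.
{A, C, D, E, F, G}: every determinant is a superkey — BCNF.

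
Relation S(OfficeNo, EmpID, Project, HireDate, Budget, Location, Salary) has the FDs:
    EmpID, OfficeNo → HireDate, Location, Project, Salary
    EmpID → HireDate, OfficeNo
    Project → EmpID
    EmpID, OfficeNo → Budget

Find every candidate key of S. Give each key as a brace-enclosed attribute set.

{EmpID}, {Project}

{EmpID}⁺ = {Budget, EmpID, HireDate, Location, OfficeNo, Project, Salary}, which is every attribute, so {EmpID} is a candidate key.
{Project}⁺ = {Budget, EmpID, HireDate, Location, OfficeNo, Project, Salary}, which is every attribute, so {Project} is a candidate key.
No proper subset of any of these is a key, and no other minimal superkey exists.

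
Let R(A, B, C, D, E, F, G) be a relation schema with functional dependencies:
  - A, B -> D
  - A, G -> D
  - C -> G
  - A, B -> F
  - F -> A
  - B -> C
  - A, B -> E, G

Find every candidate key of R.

Attributes never on any right-hand side: {B} — every candidate key must contain it.
{A, B}⁺ = {A, B, C, D, E, F, G} — all of the relation — so {A, B} is a candidate key.
{B, F}⁺ = {A, B, C, D, E, F, G} — all of the relation — so {B, F} is a candidate key.
Any other superkey properly contains one of these, so there are no further candidate keys.

{A, B}, {B, F}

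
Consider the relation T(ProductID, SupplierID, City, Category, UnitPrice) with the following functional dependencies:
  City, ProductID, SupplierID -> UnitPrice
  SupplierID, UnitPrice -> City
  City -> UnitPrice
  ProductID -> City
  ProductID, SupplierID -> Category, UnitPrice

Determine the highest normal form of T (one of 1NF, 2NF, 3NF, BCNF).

1NF

Candidate key: {ProductID, SupplierID}. Prime attributes: {ProductID, SupplierID}.
SupplierID, UnitPrice -> City: {SupplierID, UnitPrice}⁺ = {City, SupplierID, UnitPrice}, which is not all of the attributes, so the left side is not a superkey — BCNF is violated.
SupplierID, UnitPrice -> City determines the non-prime attribute {City} from a non-superkey — 3NF is violated.
{ProductID} is a proper subset of the key {ProductID, SupplierID}, and {ProductID}⁺ contains the non-prime attributes {City, UnitPrice} — a partial dependency, so 2NF is violated.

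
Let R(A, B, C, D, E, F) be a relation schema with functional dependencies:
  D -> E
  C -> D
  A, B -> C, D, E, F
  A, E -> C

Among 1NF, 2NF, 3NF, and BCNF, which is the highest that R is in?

Candidate key: {A, B}. Prime attributes: {A, B}.
For D -> E we have {D}⁺ = {D, E}; {D} is not a superkey, so BCNF fails.
Because {E} is non-prime and the left side of D -> E is not a superkey, the relation is not in 3NF.
No non-prime attribute depends on a proper subset of any candidate key, so 2NF holds.

2NF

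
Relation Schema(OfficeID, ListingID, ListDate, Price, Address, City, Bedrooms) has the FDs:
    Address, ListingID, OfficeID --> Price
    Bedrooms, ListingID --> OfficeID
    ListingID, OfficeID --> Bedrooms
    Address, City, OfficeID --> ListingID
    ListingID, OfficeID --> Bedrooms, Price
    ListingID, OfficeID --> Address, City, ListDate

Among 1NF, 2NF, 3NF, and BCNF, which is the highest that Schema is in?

Candidate keys: {Address, City, OfficeID}, {Bedrooms, ListingID}, {ListingID, OfficeID}. Prime attributes: {Address, Bedrooms, City, ListingID, OfficeID}.
The left-hand side of every FD is a superkey, so BCNF is satisfied.

BCNF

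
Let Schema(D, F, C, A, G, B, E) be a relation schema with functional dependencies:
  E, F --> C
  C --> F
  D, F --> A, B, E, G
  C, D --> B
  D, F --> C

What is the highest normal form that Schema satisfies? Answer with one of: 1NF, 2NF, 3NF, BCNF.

3NF

Candidate keys: {C, D}, {D, F}. Prime attributes: {C, D, F}.
E, F --> C breaks BCNF: {E, F}⁺ = {C, E, F}, so {E, F} is not a superkey.
Its right-hand attributes {C} are all prime, as are those of every other non-superkey FD — the relation is in 3NF.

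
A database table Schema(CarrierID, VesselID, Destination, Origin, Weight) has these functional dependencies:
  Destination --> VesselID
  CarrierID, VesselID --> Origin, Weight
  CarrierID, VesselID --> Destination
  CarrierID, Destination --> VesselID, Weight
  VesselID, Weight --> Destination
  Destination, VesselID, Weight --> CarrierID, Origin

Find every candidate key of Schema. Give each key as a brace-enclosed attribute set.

{CarrierID, Destination}, {CarrierID, VesselID}, {Destination, Weight}, {VesselID, Weight}

{CarrierID, Destination} is a candidate key since {CarrierID, Destination}⁺ = {CarrierID, Destination, Origin, VesselID, Weight} covers every attribute.
{CarrierID, VesselID} is a candidate key since {CarrierID, VesselID}⁺ = {CarrierID, Destination, Origin, VesselID, Weight} covers every attribute.
{Destination, Weight} is a candidate key since {Destination, Weight}⁺ = {CarrierID, Destination, Origin, VesselID, Weight} covers every attribute.
{VesselID, Weight} is a candidate key since {VesselID, Weight}⁺ = {CarrierID, Destination, Origin, VesselID, Weight} covers every attribute.
These are minimal and exhaustive — every other superkey contains one of them.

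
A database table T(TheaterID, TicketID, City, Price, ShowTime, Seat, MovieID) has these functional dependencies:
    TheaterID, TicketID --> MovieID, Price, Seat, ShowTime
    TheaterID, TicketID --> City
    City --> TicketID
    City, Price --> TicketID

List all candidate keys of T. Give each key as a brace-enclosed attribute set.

No FD produces {TheaterID}, so it must be in every candidate key.
{City, TheaterID}⁺ = {City, MovieID, Price, Seat, ShowTime, TheaterID, TicketID}, which is every attribute, so {City, TheaterID} is a candidate key.
{TheaterID, TicketID}⁺ = {City, MovieID, Price, Seat, ShowTime, TheaterID, TicketID}, which is every attribute, so {TheaterID, TicketID} is a candidate key.
No proper subset of any of these is a key, and no other minimal superkey exists.

{City, TheaterID}, {TheaterID, TicketID}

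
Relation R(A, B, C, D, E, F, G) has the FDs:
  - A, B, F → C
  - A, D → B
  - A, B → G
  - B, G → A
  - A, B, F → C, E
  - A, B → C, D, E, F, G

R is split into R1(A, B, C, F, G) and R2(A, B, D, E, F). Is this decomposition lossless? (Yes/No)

R1 ∩ R2 = {A, B, F}; its closure under F is {A, B, C, D, E, F, G}.
This includes all of R1, so the common attributes are a superkey of R1 — the join is lossless.

Yes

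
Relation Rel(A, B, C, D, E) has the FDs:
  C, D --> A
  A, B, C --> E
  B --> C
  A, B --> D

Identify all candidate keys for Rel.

{A, B}, {B, D}

{B} never appears on the right of any FD, so every key must include it.
{A, B}⁺ = {A, B, C, D, E}, which is every attribute, so {A, B} is a candidate key.
{B, D}⁺ = {A, B, C, D, E}, which is every attribute, so {B, D} is a candidate key.
These are minimal and exhaustive — every other superkey contains one of them.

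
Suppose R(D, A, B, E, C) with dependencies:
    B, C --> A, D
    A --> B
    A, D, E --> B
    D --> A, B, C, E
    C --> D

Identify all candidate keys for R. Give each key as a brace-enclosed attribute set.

Closure of {C} is {A, B, C, D, E}, the whole schema; {C} is a candidate key.
Closure of {D} is {A, B, C, D, E}, the whole schema; {D} is a candidate key.
These are minimal and exhaustive — every other superkey contains one of them.

{C}, {D}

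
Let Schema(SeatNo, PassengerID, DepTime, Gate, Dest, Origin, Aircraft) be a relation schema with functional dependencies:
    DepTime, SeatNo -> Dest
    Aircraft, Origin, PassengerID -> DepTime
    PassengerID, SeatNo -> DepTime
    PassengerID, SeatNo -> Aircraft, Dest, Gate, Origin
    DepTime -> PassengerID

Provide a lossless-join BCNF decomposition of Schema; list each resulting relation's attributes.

{Aircraft, DepTime, Origin}; {Aircraft, Dest, Gate, Origin, PassengerID, SeatNo}; {DepTime, PassengerID}

Candidate keys of the original relation: {DepTime, SeatNo}, {PassengerID, SeatNo}.
In {Aircraft, DepTime, Dest, Gate, Origin, PassengerID, SeatNo}, {Aircraft, Origin, PassengerID} is not a superkey ({Aircraft, Origin, PassengerID}⁺ restricted to this set is {Aircraft, DepTime, Origin, PassengerID}), so split on Aircraft, Origin, PassengerID -> DepTime into {Aircraft, DepTime, Origin, PassengerID} and {Aircraft, Dest, Gate, Origin, PassengerID, SeatNo}.
In {Aircraft, DepTime, Origin, PassengerID}, {DepTime} is not a superkey ({DepTime}⁺ restricted to this set is {DepTime, PassengerID}), so split on DepTime -> PassengerID into {DepTime, PassengerID} and {Aircraft, DepTime, Origin}.
{DepTime, PassengerID} has no BCNF violation.
{Aircraft, DepTime, Origin} has no BCNF violation.
{Aircraft, Dest, Gate, Origin, PassengerID, SeatNo} has no BCNF violation.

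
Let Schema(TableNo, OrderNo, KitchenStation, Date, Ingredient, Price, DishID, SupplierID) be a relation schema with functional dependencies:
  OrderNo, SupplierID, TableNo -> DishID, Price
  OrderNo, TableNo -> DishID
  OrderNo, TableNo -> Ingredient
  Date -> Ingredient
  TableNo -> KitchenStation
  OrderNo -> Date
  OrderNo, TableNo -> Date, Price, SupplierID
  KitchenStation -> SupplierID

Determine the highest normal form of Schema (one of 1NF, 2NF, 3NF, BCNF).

Candidate key: {OrderNo, TableNo}. Prime attributes: {OrderNo, TableNo}.
Date -> Ingredient: {Date}⁺ = {Date, Ingredient}, which is not all of the attributes, so the left side is not a superkey — BCNF is violated.
Date -> Ingredient has non-prime {Ingredient} on the right and a non-superkey on the left, so 3NF fails.
{OrderNo} is a proper subset of the key {OrderNo, TableNo}, and {OrderNo}⁺ contains the non-prime attributes {Date, Ingredient} — a partial dependency, so 2NF is violated.

1NF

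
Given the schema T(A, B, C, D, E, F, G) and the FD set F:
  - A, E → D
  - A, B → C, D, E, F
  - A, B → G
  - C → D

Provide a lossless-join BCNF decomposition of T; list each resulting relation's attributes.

{A, B, C, E, F, G}; {A, D, E}

Candidate key of the original relation: {A, B}.
Within {A, B, C, D, E, F, G}: {A, E}⁺ ∩ {A, B, C, D, E, F, G} = {A, D, E}, not the whole set, so A, E → D violates BCNF; decompose into {A, D, E} and {A, B, C, E, F, G}.
{A, D, E}: every determinant is a superkey — BCNF.
{A, B, C, E, F, G}: every determinant is a superkey — BCNF.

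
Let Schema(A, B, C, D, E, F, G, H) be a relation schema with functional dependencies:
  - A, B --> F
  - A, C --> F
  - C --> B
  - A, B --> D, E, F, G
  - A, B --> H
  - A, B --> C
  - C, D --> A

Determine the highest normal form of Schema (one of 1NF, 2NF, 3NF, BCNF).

Candidate keys: {A, B}, {A, C}, {C, D}. Prime attributes: {A, B, C, D}.
For C --> B we have {C}⁺ = {B, C}; {C} is not a superkey, so BCNF fails.
Since {B} ⊆ prime attributes and every other non-superkey FD also has a prime right side, the schema is in 3NF.

3NF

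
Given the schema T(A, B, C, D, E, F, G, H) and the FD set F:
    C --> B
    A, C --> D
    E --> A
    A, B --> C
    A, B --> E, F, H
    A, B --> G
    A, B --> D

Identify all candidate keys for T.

Closure of {A, B} is {A, B, C, D, E, F, G, H}, the whole schema; {A, B} is a candidate key.
Closure of {A, C} is {A, B, C, D, E, F, G, H}, the whole schema; {A, C} is a candidate key.
Closure of {B, E} is {A, B, C, D, E, F, G, H}, the whole schema; {B, E} is a candidate key.
Closure of {C, E} is {A, B, C, D, E, F, G, H}, the whole schema; {C, E} is a candidate key.
No proper subset of any of these is a key, and no other minimal superkey exists.

{A, B}, {A, C}, {B, E}, {C, E}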